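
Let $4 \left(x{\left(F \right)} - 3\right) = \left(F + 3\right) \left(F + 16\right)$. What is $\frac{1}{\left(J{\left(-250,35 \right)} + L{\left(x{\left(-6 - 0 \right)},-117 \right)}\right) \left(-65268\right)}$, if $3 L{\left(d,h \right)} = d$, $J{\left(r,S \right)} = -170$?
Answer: $\frac{1}{11193462} \approx 8.9338 \cdot 10^{-8}$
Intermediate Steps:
$x{\left(F \right)} = 3 + \frac{\left(3 + F\right) \left(16 + F\right)}{4}$ ($x{\left(F \right)} = 3 + \frac{\left(F + 3\right) \left(F + 16\right)}{4} = 3 + \frac{\left(3 + F\right) \left(16 + F\right)}{4}$)
$L{\left(d,h \right)} = \frac{d}{3}$
$\frac{1}{\left(J{\left(-250,35 \right)} + L{\left(x{\left(-6 - 0 \right)},-117 \right)}\right) \left(-65268\right)} = \frac{1}{\left(-170 + \frac{15 + \frac{\left(-6 - 0\right)^{2}}{4} + \frac{19 \left(-6 - 0\right)}{4}}{3}\right) \left(-65268\right)} = \frac{1}{-170 + \frac{15 + \frac{\left(-6 + 0\right)^{2}}{4} + \frac{19 \left(-6 + 0\right)}{4}}{3}} \left(- \frac{1}{65268}\right) = \frac{1}{-170 + \frac{15 + \frac{\left(-6\right)^{2}}{4} + \frac{19}{4} \left(-6\right)}{3}} \left(- \frac{1}{65268}\right) = \frac{1}{-170 + \frac{15 + \frac{1}{4} \cdot 36 - \frac{57}{2}}{3}} \left(- \frac{1}{65268}\right) = \frac{1}{-170 + \frac{15 + 9 - \frac{57}{2}}{3}} \left(- \frac{1}{65268}\right) = \frac{1}{-170 + \frac{1}{3} \left(- \frac{9}{2}\right)} \left(- \frac{1}{65268}\right) = \frac{1}{-170 - \frac{3}{2}} \left(- \frac{1}{65268}\right) = \frac{1}{- \frac{343}{2}} \left(- \frac{1}{65268}\right) = \left(- \frac{2}{343}\right) \left(- \frac{1}{65268}\right) = \frac{1}{11193462}$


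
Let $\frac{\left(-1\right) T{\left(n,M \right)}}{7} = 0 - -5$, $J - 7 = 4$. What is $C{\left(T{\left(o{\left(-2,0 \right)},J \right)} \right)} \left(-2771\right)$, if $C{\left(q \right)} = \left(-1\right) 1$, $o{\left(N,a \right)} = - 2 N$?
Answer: $2771$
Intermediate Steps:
$J = 11$ ($J = 7 + 4 = 11$)
$T{\left(n,M \right)} = -35$ ($T{\left(n,M \right)} = - 7 \left(0 - -5\right) = - 7 \left(0 + 5\right) = \left(-7\right) 5 = -35$)
$C{\left(q \right)} = -1$
$C{\left(T{\left(o{\left(-2,0 \right)},J \right)} \right)} \left(-2771\right) = \left(-1\right) \left(-2771\right) = 2771$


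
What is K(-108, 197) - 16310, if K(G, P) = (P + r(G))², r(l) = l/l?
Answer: 22894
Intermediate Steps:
r(l) = 1
K(G, P) = (1 + P)² (K(G, P) = (P + 1)² = (1 + P)²)
K(-108, 197) - 16310 = (1 + 197)² - 16310 = 198² - 16310 = 39204 - 16310 = 22894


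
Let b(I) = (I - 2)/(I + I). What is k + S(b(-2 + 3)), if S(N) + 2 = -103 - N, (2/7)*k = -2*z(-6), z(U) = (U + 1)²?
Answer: -559/2 ≈ -279.50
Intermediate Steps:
z(U) = (1 + U)²
b(I) = (-2 + I)/(2*I) (b(I) = (-2 + I)/((2*I)) = (-2 + I)*(1/(2*I)) = (-2 + I)/(2*I))
k = -175 (k = 7*(-2*(1 - 6)²)/2 = 7*(-2*(-5)²)/2 = 7*(-2*25)/2 = (7/2)*(-50) = -175)
S(N) = -105 - N (S(N) = -2 + (-103 - N) = -105 - N)
k + S(b(-2 + 3)) = -175 + (-105 - (-2 + (-2 + 3))/(2*(-2 + 3))) = -175 + (-105 - (-2 + 1)/(2*1)) = -175 + (-105 - (-1)/2) = -175 + (-105 - 1*(-½)) = -175 + (-105 + ½) = -175 - 209/2 = -559/2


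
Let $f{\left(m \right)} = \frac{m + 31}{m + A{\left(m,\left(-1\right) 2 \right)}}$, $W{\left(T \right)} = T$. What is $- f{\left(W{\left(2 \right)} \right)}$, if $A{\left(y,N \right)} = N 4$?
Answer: $\frac{11}{2} \approx 5.5$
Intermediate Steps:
$A{\left(y,N \right)} = 4 N$
$f{\left(m \right)} = \frac{31 + m}{-8 + m}$ ($f{\left(m \right)} = \frac{m + 31}{m + 4 \left(\left(-1\right) 2\right)} = \frac{31 + m}{m + 4 \left(-2\right)} = \frac{31 + m}{m - 8} = \frac{31 + m}{-8 + m}$)
$- f{\left(W{\left(2 \right)} \right)} = - \frac{31 + 2}{-8 + 2} = - \frac{33}{-6} = - \frac{\left(-1\right) 33}{6} = \left(-1\right) \left(- \frac{11}{2}\right) = \frac{11}{2}$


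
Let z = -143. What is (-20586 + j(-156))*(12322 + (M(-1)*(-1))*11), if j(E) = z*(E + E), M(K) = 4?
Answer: 295040340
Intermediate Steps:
j(E) = -286*E (j(E) = -143*(E + E) = -286*E)
(-20586 + j(-156))*(12322 + (M(-1)*(-1))*11) = (-20586 - 286*(-156))*(12322 + (4*(-1))*11) = (-20586 + 44616)*(12322 - 4*11) = 24030*(12322 - 44) = 24030*12278 = 295040340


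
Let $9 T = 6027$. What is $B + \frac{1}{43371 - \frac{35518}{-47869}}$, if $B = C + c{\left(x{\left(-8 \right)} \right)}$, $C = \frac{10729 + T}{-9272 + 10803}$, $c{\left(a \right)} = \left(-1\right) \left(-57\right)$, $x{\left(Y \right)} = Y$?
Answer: $\frac{614537918808566}{9535811684781} \approx 64.445$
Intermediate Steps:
$T = \frac{2009}{3}$ ($T = \frac{1}{9} \cdot 6027 = \frac{2009}{3} \approx 669.67$)
$c{\left(a \right)} = 57$
$C = \frac{34196}{4593}$ ($C = \frac{10729 + \frac{2009}{3}}{-9272 + 10803} = \frac{34196}{3 \cdot 1531} = \frac{34196}{3} \cdot \frac{1}{1531} = \frac{34196}{4593} \approx 7.4452$)
$B = \frac{295997}{4593}$ ($B = \frac{34196}{4593} + 57 = \frac{295997}{4593} \approx 64.445$)
$B + \frac{1}{43371 - \frac{35518}{-47869}} = \frac{295997}{4593} + \frac{1}{43371 - \frac{35518}{-47869}} = \frac{295997}{4593} + \frac{1}{43371 - - \frac{35518}{47869}} = \frac{295997}{4593} + \frac{1}{43371 + \frac{35518}{47869}} = \frac{295997}{4593} + \frac{1}{\frac{2076161917}{47869}} = \frac{295997}{4593} + \frac{47869}{2076161917} = \frac{614537918808566}{9535811684781}$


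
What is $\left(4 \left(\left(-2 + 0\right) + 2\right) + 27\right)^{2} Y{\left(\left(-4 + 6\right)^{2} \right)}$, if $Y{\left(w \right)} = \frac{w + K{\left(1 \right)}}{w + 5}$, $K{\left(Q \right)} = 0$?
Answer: $324$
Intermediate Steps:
$Y{\left(w \right)} = \frac{w}{5 + w}$ ($Y{\left(w \right)} = \frac{w + 0}{w + 5} = \frac{w}{5 + w}$)
$\left(4 \left(\left(-2 + 0\right) + 2\right) + 27\right)^{2} Y{\left(\left(-4 + 6\right)^{2} \right)} = \left(4 \left(\left(-2 + 0\right) + 2\right) + 27\right)^{2} \frac{\left(-4 + 6\right)^{2}}{5 + \left(-4 + 6\right)^{2}} = \left(4 \left(-2 + 2\right) + 27\right)^{2} \frac{2^{2}}{5 + 2^{2}} = \left(4 \cdot 0 + 27\right)^{2} \frac{4}{5 + 4} = \left(0 + 27\right)^{2} \cdot \frac{4}{9} = 27^{2} \cdot 4 \cdot \frac{1}{9} = 729 \cdot \frac{4}{9} = 324$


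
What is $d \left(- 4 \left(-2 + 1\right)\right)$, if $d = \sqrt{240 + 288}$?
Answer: $16 \sqrt{33} \approx 91.913$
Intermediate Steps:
$d = 4 \sqrt{33}$ ($d = \sqrt{528} = 4 \sqrt{33} \approx 22.978$)
$d \left(- 4 \left(-2 + 1\right)\right) = 4 \sqrt{33} \left(- 4 \left(-2 + 1\right)\right) = 4 \sqrt{33} \left(\left(-4\right) \left(-1\right)\right) = 4 \sqrt{33} \cdot 4 = 16 \sqrt{33}$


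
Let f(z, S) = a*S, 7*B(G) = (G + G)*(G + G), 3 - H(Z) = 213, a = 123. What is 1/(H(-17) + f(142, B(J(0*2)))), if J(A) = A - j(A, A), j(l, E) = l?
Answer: -1/210 ≈ -0.0047619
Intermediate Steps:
J(A) = 0 (J(A) = A - A = 0)
H(Z) = -210 (H(Z) = 3 - 1*213 = 3 - 213 = -210)
B(G) = 4*G²/7 (B(G) = ((G + G)*(G + G))/7 = ((2*G)*(2*G))/7 = (4*G²)/7 = 4*G²/7)
f(z, S) = 123*S
1/(H(-17) + f(142, B(J(0*2)))) = 1/(-210 + 123*((4/7)*0²)) = 1/(-210 + 123*((4/7)*0)) = 1/(-210 + 123*0) = 1/(-210 + 0) = 1/(-210) = -1/210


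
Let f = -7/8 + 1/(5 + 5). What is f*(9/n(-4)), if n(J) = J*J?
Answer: -279/640 ≈ -0.43594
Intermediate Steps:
n(J) = J²
f = -31/40 (f = -7*⅛ + 1/10 = -7/8 + 1*(⅒) = -7/8 + ⅒ = -31/40 ≈ -0.77500)
f*(9/n(-4)) = -279/(40*((-4)²)) = -279/(40*16) = -31/40*9/16 = -279/640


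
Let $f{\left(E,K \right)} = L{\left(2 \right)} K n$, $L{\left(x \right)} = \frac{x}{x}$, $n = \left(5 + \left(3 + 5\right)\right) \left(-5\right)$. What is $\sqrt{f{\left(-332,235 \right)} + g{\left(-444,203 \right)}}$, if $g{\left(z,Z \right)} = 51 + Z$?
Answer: $3 i \sqrt{1669} \approx 122.56 i$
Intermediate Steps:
$n = -65$ ($n = \left(5 + 8\right) \left(-5\right) = 13 \left(-5\right) = -65$)
$L{\left(x \right)} = 1$
$f{\left(E,K \right)} = - 65 K$ ($f{\left(E,K \right)} = 1 K \left(-65\right) = K \left(-65\right) = - 65 K$)
$\sqrt{f{\left(-332,235 \right)} + g{\left(-444,203 \right)}} = \sqrt{\left(-65\right) 235 + \left(51 + 203\right)} = \sqrt{-15275 + 254} = \sqrt{-15021} = 3 i \sqrt{1669}$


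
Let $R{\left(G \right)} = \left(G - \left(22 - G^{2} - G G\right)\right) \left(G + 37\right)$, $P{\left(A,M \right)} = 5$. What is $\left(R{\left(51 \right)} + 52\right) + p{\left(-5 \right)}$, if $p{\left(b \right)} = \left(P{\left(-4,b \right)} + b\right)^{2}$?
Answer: $460380$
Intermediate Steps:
$R{\left(G \right)} = \left(37 + G\right) \left(-22 + G + 2 G^{2}\right)$ ($R{\left(G \right)} = \left(G + \left(\left(G^{2} + G^{2}\right) - 22\right)\right) \left(37 + G\right) = \left(G + \left(2 G^{2} - 22\right)\right) \left(37 + G\right) = \left(G + \left(-22 + 2 G^{2}\right)\right) \left(37 + G\right) = \left(-22 + G + 2 G^{2}\right) \left(37 + G\right) = \left(37 + G\right) \left(-22 + G + 2 G^{2}\right)$)
$p{\left(b \right)} = \left(5 + b\right)^{2}$
$\left(R{\left(51 \right)} + 52\right) + p{\left(-5 \right)} = \left(\left(-814 + 2 \cdot 51^{3} + 15 \cdot 51 + 75 \cdot 51^{2}\right) + 52\right) + \left(5 - 5\right)^{2} = \left(\left(-814 + 2 \cdot 132651 + 765 + 75 \cdot 2601\right) + 52\right) + 0^{2} = \left(\left(-814 + 265302 + 765 + 195075\right) + 52\right) + 0 = \left(460328 + 52\right) + 0 = 460380 + 0 = 460380$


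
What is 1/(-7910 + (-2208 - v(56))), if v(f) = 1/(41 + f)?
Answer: -97/981447 ≈ -9.8834e-5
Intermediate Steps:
1/(-7910 + (-2208 - v(56))) = 1/(-7910 + (-2208 - 1/(41 + 56))) = 1/(-7910 + (-2208 - 1/97)) = 1/(-7910 - 214177/97) = 1/(-981447/97) = -97/981447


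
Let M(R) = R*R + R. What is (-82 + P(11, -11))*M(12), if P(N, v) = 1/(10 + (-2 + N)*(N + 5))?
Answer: -984906/77 ≈ -12791.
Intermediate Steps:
P(N, v) = 1/(10 + (-2 + N)*(5 + N))
M(R) = R + R² (M(R) = R² + R = R + R²)
(-82 + P(11, -11))*M(12) = (-82 + 1/(11*(3 + 11)))*(12*(1 + 12)) = (-82 + (1/11)/14)*(12*13) = (-82 + (1/11)*(1/14))*156 = (-82 + 1/154)*156 = -12627/154*156 = -984906/77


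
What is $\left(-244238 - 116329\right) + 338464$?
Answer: $-22103$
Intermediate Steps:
$\left(-244238 - 116329\right) + 338464 = -360567 + 338464 = -22103$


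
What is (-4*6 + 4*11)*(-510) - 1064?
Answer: -11264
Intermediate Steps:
(-4*6 + 4*11)*(-510) - 1064 = (-24 + 44)*(-510) - 1064 = 20*(-510) - 1064 = -10200 - 1064 = -11264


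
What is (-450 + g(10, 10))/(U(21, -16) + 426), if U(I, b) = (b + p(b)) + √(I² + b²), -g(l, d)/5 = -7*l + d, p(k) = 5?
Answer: -10375/28588 + 25*√697/28588 ≈ -0.33983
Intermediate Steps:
g(l, d) = -5*d + 35*l (g(l, d) = -5*(-7*l + d) = -5*(d - 7*l) = -5*d + 35*l)
U(I, b) = 5 + b + √(I² + b²) (U(I, b) = (b + 5) + √(I² + b²) = (5 + b) + √(I² + b²) = 5 + b + √(I² + b²))
(-450 + g(10, 10))/(U(21, -16) + 426) = (-450 + (-5*10 + 35*10))/((5 - 16 + √(21² + (-16)²)) + 426) = (-450 + (-50 + 350))/((5 - 16 + √(441 + 256)) + 426) = (-450 + 300)/((5 - 16 + √697) + 426) = -150/((-11 + √697) + 426) = -150/(415 + √697)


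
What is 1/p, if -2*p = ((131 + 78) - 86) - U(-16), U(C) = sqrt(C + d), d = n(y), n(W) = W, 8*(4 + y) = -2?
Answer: -328/20199 - 4*I/6733 ≈ -0.016238 - 0.00059409*I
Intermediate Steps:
y = -17/4 (y = -4 + (1/8)*(-2) = -4 - 1/4 = -17/4 ≈ -4.2500)
d = -17/4 ≈ -4.2500
U(C) = sqrt(-17/4 + C) (U(C) = sqrt(C - 17/4) = sqrt(-17/4 + C))
p = -123/2 + 9*I/4 (p = -(((131 + 78) - 86) - sqrt(-17 + 4*(-16))/2)/2 = -((209 - 86) - sqrt(-17 - 64)/2)/2 = -(123 - sqrt(-81)/2)/2 = -(123 - 9*I/2)/2 = -123/2 + 9*I/4 ≈ -61.5 + 2.25*I)
1/p = 1/(-123/2 + 9*I/4) = 16*(-123/2 - 9*I/4)/60597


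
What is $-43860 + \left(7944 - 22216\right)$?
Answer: $-58132$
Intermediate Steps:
$-43860 + \left(7944 - 22216\right) = -43860 - 14272 = -58132$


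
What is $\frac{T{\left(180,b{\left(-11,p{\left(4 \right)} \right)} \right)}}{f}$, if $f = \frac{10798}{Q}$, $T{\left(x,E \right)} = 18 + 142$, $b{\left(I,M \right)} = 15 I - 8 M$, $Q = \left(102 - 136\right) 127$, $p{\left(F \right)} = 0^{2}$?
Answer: $- \frac{345440}{5399} \approx -63.982$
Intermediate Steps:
$p{\left(F \right)} = 0$
$Q = -4318$ ($Q = \left(-34\right) 127 = -4318$)
$b{\left(I,M \right)} = - 8 M + 15 I$
$T{\left(x,E \right)} = 160$
$f = - \frac{5399}{2159}$ ($f = \frac{10798}{-4318} = 10798 \left(- \frac{1}{4318}\right) = - \frac{5399}{2159} \approx -2.5007$)
$\frac{T{\left(180,b{\left(-11,p{\left(4 \right)} \right)} \right)}}{f} = \frac{160}{- \frac{5399}{2159}} = 160 \left(- \frac{2159}{5399}\right) = - \frac{345440}{5399}$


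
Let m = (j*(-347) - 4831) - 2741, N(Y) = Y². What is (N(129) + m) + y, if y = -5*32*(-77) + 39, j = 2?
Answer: 20734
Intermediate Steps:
y = 12359 (y = -160*(-77) + 39 = 12320 + 39 = 12359)
m = -8266 (m = (2*(-347) - 4831) - 2741 = (-694 - 4831) - 2741 = -5525 - 2741 = -8266)
(N(129) + m) + y = (129² - 8266) + 12359 = (16641 - 8266) + 12359 = 8375 + 12359 = 20734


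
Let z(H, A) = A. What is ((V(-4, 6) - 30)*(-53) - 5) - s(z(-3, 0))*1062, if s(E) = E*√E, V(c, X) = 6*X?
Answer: -323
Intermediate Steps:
s(E) = E^(3/2)
((V(-4, 6) - 30)*(-53) - 5) - s(z(-3, 0))*1062 = ((6*6 - 30)*(-53) - 5) - 0^(3/2)*1062 = ((36 - 30)*(-53) - 5) - 0*1062 = (6*(-53) - 5) - 1*0 = (-318 - 5) + 0 = -323 + 0 = -323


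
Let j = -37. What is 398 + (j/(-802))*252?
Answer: 164260/401 ≈ 409.63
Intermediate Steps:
398 + (j/(-802))*252 = 398 - 37/(-802)*252 = 398 - 37*(-1/802)*252 = 398 + (37/802)*252 = 398 + 4662/401 = 164260/401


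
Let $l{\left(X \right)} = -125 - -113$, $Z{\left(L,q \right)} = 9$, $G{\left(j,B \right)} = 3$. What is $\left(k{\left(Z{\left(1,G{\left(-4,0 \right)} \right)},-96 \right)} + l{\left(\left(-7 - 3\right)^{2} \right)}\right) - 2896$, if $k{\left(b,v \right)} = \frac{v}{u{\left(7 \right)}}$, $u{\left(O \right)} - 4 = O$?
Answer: $- \frac{32084}{11} \approx -2916.7$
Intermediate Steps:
$u{\left(O \right)} = 4 + O$
$k{\left(b,v \right)} = \frac{v}{11}$ ($k{\left(b,v \right)} = \frac{v}{4 + 7} = \frac{v}{11}$)
$l{\left(X \right)} = -12$ ($l{\left(X \right)} = -125 + 113 = -12$)
$\left(k{\left(Z{\left(1,G{\left(-4,0 \right)} \right)},-96 \right)} + l{\left(\left(-7 - 3\right)^{2} \right)}\right) - 2896 = \left(\frac{1}{11} \left(-96\right) - 12\right) - 2896 = \left(- \frac{96}{11} - 12\right) - 2896 = - \frac{228}{11} - 2896 = - \frac{32084}{11}$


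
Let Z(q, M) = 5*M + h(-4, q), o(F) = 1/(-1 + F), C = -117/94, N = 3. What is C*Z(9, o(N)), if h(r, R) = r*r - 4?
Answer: -3393/188 ≈ -18.048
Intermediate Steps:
C = -117/94 (C = -117*1/94 = -117/94 ≈ -1.2447)
h(r, R) = -4 + r² (h(r, R) = r² - 4 = -4 + r²)
Z(q, M) = 12 + 5*M (Z(q, M) = 5*M + (-4 + (-4)²) = 5*M + (-4 + 16) = 5*M + 12 = 12 + 5*M)
C*Z(9, o(N)) = -117*(12 + 5/(-1 + 3))/94 = -117*(12 + 5/2)/94 = -117/94*29/2 = -3393/188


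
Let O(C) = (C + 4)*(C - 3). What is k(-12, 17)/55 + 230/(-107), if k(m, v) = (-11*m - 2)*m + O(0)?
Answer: -180854/5885 ≈ -30.731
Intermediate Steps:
O(C) = (-3 + C)*(4 + C) (O(C) = (4 + C)*(-3 + C) = (-3 + C)*(4 + C))
k(m, v) = -12 + m*(-2 - 11*m) (k(m, v) = (-11*m - 2)*m + (-12 + 0 + 0²) = (-2 - 11*m)*m + (-12 + 0 + 0) = m*(-2 - 11*m) - 12 = -12 + m*(-2 - 11*m))
k(-12, 17)/55 + 230/(-107) = (-12 - 11*(-12)² - 2*(-12))/55 + 230/(-107) = (-12 - 11*144 + 24)*(1/55) + 230*(-1/107) = (-12 - 1584 + 24)*(1/55) - 230/107 = -1572*1/55 - 230/107 = -1572/55 - 230/107 = -180854/5885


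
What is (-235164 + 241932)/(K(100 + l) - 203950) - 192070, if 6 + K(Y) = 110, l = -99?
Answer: -19576353994/101923 ≈ -1.9207e+5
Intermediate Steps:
K(Y) = 104 (K(Y) = -6 + 110 = 104)
(-235164 + 241932)/(K(100 + l) - 203950) - 192070 = (-235164 + 241932)/(104 - 203950) - 192070 = 6768/(-203846) - 192070 = 6768*(-1/203846) - 192070 = -3384/101923 - 192070 = -19576353994/101923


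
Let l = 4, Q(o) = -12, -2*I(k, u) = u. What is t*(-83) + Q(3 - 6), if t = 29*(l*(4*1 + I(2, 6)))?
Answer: -9640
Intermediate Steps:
I(k, u) = -u/2
t = 116 (t = 29*(4*(4*1 - ½*6)) = 29*(4*(4 - 3)) = 29*(4*1) = 29*4 = 116)
t*(-83) + Q(3 - 6) = 116*(-83) - 12 = -9628 - 12 = -9640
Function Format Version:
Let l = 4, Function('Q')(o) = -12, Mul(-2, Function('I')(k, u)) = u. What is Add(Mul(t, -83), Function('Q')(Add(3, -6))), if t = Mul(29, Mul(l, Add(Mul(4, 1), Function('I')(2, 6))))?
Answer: -9640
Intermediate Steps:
Function('I')(k, u) = Mul(Rational(-1, 2), u)
t = 116 (t = Mul(29, Mul(4, Add(Mul(4, 1), Mul(Rational(-1, 2), 6)))) = Mul(29, Mul(4, Add(4, -3))) = Mul(29, Mul(4, 1)) = Mul(29, 4) = 116)
Add(Mul(t, -83), Function('Q')(Add(3, -6))) = Add(Mul(116, -83), -12) = Add(-9628, -12) = -9640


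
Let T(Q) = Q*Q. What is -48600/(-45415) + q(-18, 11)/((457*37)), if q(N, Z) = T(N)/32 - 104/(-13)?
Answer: 1316160875/1228675576 ≈ 1.0712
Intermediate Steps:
T(Q) = Q**2
q(N, Z) = 8 + N**2/32 (q(N, Z) = N**2/32 - 104/(-13) = N**2*(1/32) - 104*(-1/13) = N**2/32 + 8 = 8 + N**2/32)
-48600/(-45415) + q(-18, 11)/((457*37)) = -48600/(-45415) + (8 + (1/32)*(-18)**2)/((457*37)) = -48600*(-1/45415) + (8 + (1/32)*324)/16909 = 9720/9083 + (8 + 81/8)*(1/16909) = 9720/9083 + (145/8)*(1/16909) = 9720/9083 + 145/135272 = 1316160875/1228675576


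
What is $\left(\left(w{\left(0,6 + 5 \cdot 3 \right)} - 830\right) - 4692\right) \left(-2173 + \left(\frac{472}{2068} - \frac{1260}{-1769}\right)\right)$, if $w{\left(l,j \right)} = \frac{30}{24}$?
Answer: $\frac{43868033352261}{3658292} \approx 1.1991 \cdot 10^{7}$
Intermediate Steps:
$w{\left(l,j \right)} = \frac{5}{4}$ ($w{\left(l,j \right)} = 30 \cdot \frac{1}{24} = \frac{5}{4}$)
$\left(\left(w{\left(0,6 + 5 \cdot 3 \right)} - 830\right) - 4692\right) \left(-2173 + \left(\frac{472}{2068} - \frac{1260}{-1769}\right)\right) = \left(\left(\frac{5}{4} - 830\right) - 4692\right) \left(-2173 + \left(\frac{472}{2068} - \frac{1260}{-1769}\right)\right) = \left(\left(\frac{5}{4} - 830\right) - 4692\right) \left(-2173 + \left(472 \cdot \frac{1}{2068} - - \frac{1260}{1769}\right)\right) = \left(- \frac{3315}{4} - 4692\right) \left(-2173 + \left(\frac{118}{517} + \frac{1260}{1769}\right)\right) = - \frac{22083 \left(-2173 + \frac{860162}{914573}\right)}{4} = \left(- \frac{22083}{4}\right) \left(- \frac{1986506967}{914573}\right) = \frac{43868033352261}{3658292}$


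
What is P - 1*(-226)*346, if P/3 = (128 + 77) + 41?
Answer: 78934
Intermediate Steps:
P = 738 (P = 3*((128 + 77) + 41) = 3*(205 + 41) = 3*246 = 738)
P - 1*(-226)*346 = 738 - 1*(-226)*346 = 738 + 226*346 = 738 + 78196 = 78934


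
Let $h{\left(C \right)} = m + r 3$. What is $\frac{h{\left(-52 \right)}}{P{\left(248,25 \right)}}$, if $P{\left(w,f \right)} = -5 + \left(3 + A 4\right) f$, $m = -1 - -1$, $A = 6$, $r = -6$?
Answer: $- \frac{9}{335} \approx -0.026866$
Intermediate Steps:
$m = 0$ ($m = -1 + 1 = 0$)
$P{\left(w,f \right)} = -5 + 27 f$ ($P{\left(w,f \right)} = -5 + \left(3 + 6 \cdot 4\right) f = -5 + \left(3 + 24\right) f = -5 + 27 f$)
$h{\left(C \right)} = -18$ ($h{\left(C \right)} = 0 - 18 = -18$)
$\frac{h{\left(-52 \right)}}{P{\left(248,25 \right)}} = - \frac{18}{-5 + 27 \cdot 25} = - \frac{18}{-5 + 675} = - \frac{18}{670} = \left(-18\right) \frac{1}{670} = - \frac{9}{335}$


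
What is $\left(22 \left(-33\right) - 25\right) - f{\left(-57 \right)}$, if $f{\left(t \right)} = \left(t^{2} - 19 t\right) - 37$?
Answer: $-5046$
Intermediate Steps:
$f{\left(t \right)} = -37 + t^{2} - 19 t$
$\left(22 \left(-33\right) - 25\right) - f{\left(-57 \right)} = \left(22 \left(-33\right) - 25\right) - \left(-37 + \left(-57\right)^{2} - -1083\right) = \left(-726 - 25\right) - \left(-37 + 3249 + 1083\right) = -751 - 4295 = -5046$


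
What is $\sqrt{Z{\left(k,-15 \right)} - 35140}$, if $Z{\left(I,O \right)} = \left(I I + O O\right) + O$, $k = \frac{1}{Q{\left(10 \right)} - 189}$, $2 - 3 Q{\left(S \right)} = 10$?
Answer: $\frac{i \sqrt{11548731241}}{575} \approx 186.9 i$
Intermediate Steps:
$Q{\left(S \right)} = - \frac{8}{3}$ ($Q{\left(S \right)} = \frac{2}{3} - \frac{10}{3} = - \frac{8}{3}$)
$k = - \frac{3}{575}$ ($k = \frac{1}{- \frac{8}{3} - 189} = \frac{1}{- \frac{575}{3}} = - \frac{3}{575} \approx -0.0052174$)
$Z{\left(I,O \right)} = O + I^{2} + O^{2}$ ($Z{\left(I,O \right)} = \left(I^{2} + O^{2}\right) + O = O + I^{2} + O^{2}$)
$\sqrt{Z{\left(k,-15 \right)} - 35140} = \sqrt{\left(-15 + \left(- \frac{3}{575}\right)^{2} + \left(-15\right)^{2}\right) - 35140} = \sqrt{\left(-15 + \frac{9}{330625} + 225\right) - 35140} = \sqrt{\frac{69431259}{330625} - 35140} = \sqrt{- \frac{11548731241}{330625}} = \frac{i \sqrt{11548731241}}{575}$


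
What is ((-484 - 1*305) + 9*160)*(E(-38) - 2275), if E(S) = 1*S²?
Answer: -540981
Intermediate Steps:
E(S) = S²
((-484 - 1*305) + 9*160)*(E(-38) - 2275) = ((-484 - 1*305) + 9*160)*((-38)² - 2275) = ((-484 - 305) + 1440)*(1444 - 2275) = (-789 + 1440)*(-831) = 651*(-831) = -540981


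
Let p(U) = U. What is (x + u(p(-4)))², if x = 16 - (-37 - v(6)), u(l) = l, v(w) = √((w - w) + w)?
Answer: (49 + √6)² ≈ 2647.1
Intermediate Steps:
v(w) = √w (v(w) = √(0 + w) = √w)
x = 53 + √6 (x = 16 - (-37 - √6) = 16 + (37 + √6) = 53 + √6 ≈ 55.449)
(x + u(p(-4)))² = ((53 + √6) - 4)² = (49 + √6)²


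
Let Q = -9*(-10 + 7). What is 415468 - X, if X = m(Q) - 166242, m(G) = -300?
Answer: 582010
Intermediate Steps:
Q = 27 (Q = -9*(-3) = 27)
X = -166542 (X = -300 - 166242 = -166542)
415468 - X = 415468 - 1*(-166542) = 415468 + 166542 = 582010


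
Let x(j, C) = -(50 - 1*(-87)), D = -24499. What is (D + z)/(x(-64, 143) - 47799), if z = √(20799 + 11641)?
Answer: 24499/47936 - √8110/23968 ≈ 0.50732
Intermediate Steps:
z = 2*√8110 (z = √32440 = 2*√8110 ≈ 180.11)
x(j, C) = -137 (x(j, C) = -(50 + 87) = -1*137 = -137)
(D + z)/(x(-64, 143) - 47799) = (-24499 + 2*√8110)/(-137 - 47799) = (-24499 + 2*√8110)/(-47936) = (-24499 + 2*√8110)*(-1/47936) = 24499/47936 - √8110/23968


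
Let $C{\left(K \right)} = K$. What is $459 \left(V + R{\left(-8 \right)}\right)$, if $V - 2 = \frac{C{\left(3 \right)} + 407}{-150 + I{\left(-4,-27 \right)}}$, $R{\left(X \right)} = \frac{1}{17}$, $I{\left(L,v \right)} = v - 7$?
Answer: $- \frac{7155}{92} \approx -77.772$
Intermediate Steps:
$I{\left(L,v \right)} = -7 + v$
$R{\left(X \right)} = \frac{1}{17}$
$V = - \frac{21}{92}$ ($V = 2 + \frac{3 + 407}{-150 - 34} = 2 + \frac{410}{-150 - 34} = 2 + \frac{410}{-184} = 2 + 410 \left(- \frac{1}{184}\right) = 2 - \frac{205}{92} = - \frac{21}{92} \approx -0.22826$)
$459 \left(V + R{\left(-8 \right)}\right) = 459 \left(- \frac{21}{92} + \frac{1}{17}\right) = 459 \left(- \frac{265}{1564}\right) = - \frac{7155}{92}$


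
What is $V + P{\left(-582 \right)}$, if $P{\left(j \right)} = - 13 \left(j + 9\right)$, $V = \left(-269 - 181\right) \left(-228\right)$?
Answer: $110049$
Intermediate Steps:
$V = 102600$ ($V = \left(-450\right) \left(-228\right) = 102600$)
$P{\left(j \right)} = -117 - 13 j$ ($P{\left(j \right)} = - 13 \left(9 + j\right) = -117 - 13 j$)
$V + P{\left(-582 \right)} = 102600 - -7449 = 102600 + \left(-117 + 7566\right) = 102600 + 7449 = 110049$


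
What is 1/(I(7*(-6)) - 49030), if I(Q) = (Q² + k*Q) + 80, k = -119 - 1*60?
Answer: -1/39668 ≈ -2.5209e-5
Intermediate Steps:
k = -179 (k = -119 - 60 = -179)
I(Q) = 80 + Q² - 179*Q (I(Q) = (Q² - 179*Q) + 80 = 80 + Q² - 179*Q)
1/(I(7*(-6)) - 49030) = 1/((80 + (7*(-6))² - 1253*(-6)) - 49030) = 1/((80 + (-42)² - 179*(-42)) - 49030) = 1/((80 + 1764 + 7518) - 49030) = 1/(9362 - 49030) = 1/(-39668) = -1/39668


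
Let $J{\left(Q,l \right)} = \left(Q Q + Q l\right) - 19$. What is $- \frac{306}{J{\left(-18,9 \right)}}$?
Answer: $- \frac{306}{143} \approx -2.1399$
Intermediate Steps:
$J{\left(Q,l \right)} = -19 + Q^{2} + Q l$ ($J{\left(Q,l \right)} = \left(Q^{2} + Q l\right) - 19 = -19 + Q^{2} + Q l$)
$- \frac{306}{J{\left(-18,9 \right)}} = - \frac{306}{-19 + \left(-18\right)^{2} - 162} = - \frac{306}{-19 + 324 - 162} = - \frac{306}{143}$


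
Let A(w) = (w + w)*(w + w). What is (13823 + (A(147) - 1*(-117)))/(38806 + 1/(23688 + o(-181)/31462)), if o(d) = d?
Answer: 9350923706225/3615126581439 ≈ 2.5866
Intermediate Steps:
A(w) = 4*w² (A(w) = (2*w)*(2*w) = 4*w²)
(13823 + (A(147) - 1*(-117)))/(38806 + 1/(23688 + o(-181)/31462)) = (13823 + (4*147² - 1*(-117)))/(38806 + 1/(23688 - 181/31462)) = (13823 + (4*21609 + 117))/(38806 + 1/(23688 - 181*1/31462)) = (13823 + (86436 + 117))/(38806 + 1/(23688 - 181/31462)) = (13823 + 86553)/(38806 + 1/(745271675/31462)) = 100376/(38806 + 31462/745271675) = 100376/(28921012651512/745271675) = 100376*(745271675/28921012651512) = 9350923706225/3615126581439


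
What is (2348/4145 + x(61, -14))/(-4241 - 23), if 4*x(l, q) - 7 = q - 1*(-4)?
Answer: 3043/70697120 ≈ 4.3043e-5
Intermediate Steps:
x(l, q) = 11/4 + q/4 (x(l, q) = 7/4 + (q - 1*(-4))/4 = 7/4 + (q + 4)/4 = 7/4 + (4 + q)/4 = 7/4 + (1 + q/4) = 11/4 + q/4)
(2348/4145 + x(61, -14))/(-4241 - 23) = (2348/4145 + (11/4 + (1/4)*(-14)))/(-4241 - 23) = (2348*(1/4145) + (11/4 - 7/2))/(-4264) = (2348/4145 - 3/4)*(-1/4264) = -3043/16580*(-1/4264) = 3043/70697120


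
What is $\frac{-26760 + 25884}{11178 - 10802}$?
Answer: $- \frac{219}{94} \approx -2.3298$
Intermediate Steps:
$\frac{-26760 + 25884}{11178 - 10802} = - \frac{876}{11178 + \left(-24819 + 14017\right)} = - \frac{876}{11178 - 10802} = - \frac{876}{376} = \left(-876\right) \frac{1}{376} = - \frac{219}{94}$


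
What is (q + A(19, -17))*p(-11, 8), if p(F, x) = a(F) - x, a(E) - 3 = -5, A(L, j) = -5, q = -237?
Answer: 2420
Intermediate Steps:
a(E) = -2 (a(E) = 3 - 5 = -2)
p(F, x) = -2 - x
(q + A(19, -17))*p(-11, 8) = (-237 - 5)*(-2 - 1*8) = -242*(-2 - 8) = -242*(-10) = 2420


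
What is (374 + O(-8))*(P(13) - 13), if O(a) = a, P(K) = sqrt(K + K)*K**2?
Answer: -4758 + 61854*sqrt(26) ≈ 3.1064e+5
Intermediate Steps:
P(K) = sqrt(2)*K**(5/2) (P(K) = sqrt(2*K)*K**2 = (sqrt(2)*sqrt(K))*K**2 = sqrt(2)*K**(5/2))
(374 + O(-8))*(P(13) - 13) = (374 - 8)*(sqrt(2)*13**(5/2) - 13) = 366*(sqrt(2)*(169*sqrt(13)) - 13) = 366*(169*sqrt(26) - 13) = 366*(-13 + 169*sqrt(26)) = -4758 + 61854*sqrt(26)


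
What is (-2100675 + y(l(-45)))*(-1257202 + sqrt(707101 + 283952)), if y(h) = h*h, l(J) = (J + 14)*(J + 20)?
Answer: 1885865860100 - 4500150*sqrt(110117) ≈ 1.8844e+12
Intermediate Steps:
l(J) = (14 + J)*(20 + J)
y(h) = h**2
(-2100675 + y(l(-45)))*(-1257202 + sqrt(707101 + 283952)) = (-2100675 + (280 + (-45)**2 + 34*(-45))**2)*(-1257202 + sqrt(707101 + 283952)) = (-2100675 + (280 + 2025 - 1530)**2)*(-1257202 + sqrt(991053)) = (-2100675 + 775**2)*(-1257202 + 3*sqrt(110117)) = (-2100675 + 600625)*(-1257202 + 3*sqrt(110117)) = -1500050*(-1257202 + 3*sqrt(110117)) = 1885865860100 - 4500150*sqrt(110117)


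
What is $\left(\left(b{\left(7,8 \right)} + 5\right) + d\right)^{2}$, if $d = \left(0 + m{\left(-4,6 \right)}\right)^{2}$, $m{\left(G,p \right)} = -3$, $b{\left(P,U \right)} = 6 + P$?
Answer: $729$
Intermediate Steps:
$d = 9$ ($d = \left(0 - 3\right)^{2} = \left(-3\right)^{2} = 9$)
$\left(\left(b{\left(7,8 \right)} + 5\right) + d\right)^{2} = \left(\left(\left(6 + 7\right) + 5\right) + 9\right)^{2} = \left(\left(13 + 5\right) + 9\right)^{2} = \left(18 + 9\right)^{2} = 27^{2} = 729$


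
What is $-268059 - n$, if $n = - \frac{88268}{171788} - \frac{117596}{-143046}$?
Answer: $- \frac{823397316406244}{3071698281} \approx -2.6806 \cdot 10^{5}$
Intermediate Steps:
$n = \frac{946899665}{3071698281}$ ($n = \left(-88268\right) \frac{1}{171788} - - \frac{58798}{71523} = - \frac{22067}{42947} + \frac{58798}{71523} = \frac{946899665}{3071698281} \approx 0.30827$)
$-268059 - n = -268059 - \frac{946899665}{3071698281} = - \frac{823397316406244}{3071698281}$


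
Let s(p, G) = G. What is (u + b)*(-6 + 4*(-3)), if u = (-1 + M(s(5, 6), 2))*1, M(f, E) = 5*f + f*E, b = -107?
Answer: 1188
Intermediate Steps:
M(f, E) = 5*f + E*f
u = 41 (u = (-1 + 6*(5 + 2))*1 = (-1 + 6*7)*1 = (-1 + 42)*1 = 41*1 = 41)
(u + b)*(-6 + 4*(-3)) = (41 - 107)*(-6 + 4*(-3)) = -66*(-6 - 12) = -66*(-18) = 1188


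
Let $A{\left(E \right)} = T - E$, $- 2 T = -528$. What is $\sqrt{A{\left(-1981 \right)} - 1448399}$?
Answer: $i \sqrt{1446154} \approx 1202.6 i$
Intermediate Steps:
$T = 264$ ($T = \left(- \frac{1}{2}\right) \left(-528\right) = 264$)
$A{\left(E \right)} = 264 - E$
$\sqrt{A{\left(-1981 \right)} - 1448399} = \sqrt{\left(264 - -1981\right) - 1448399} = \sqrt{\left(264 + 1981\right) - 1448399} = \sqrt{2245 - 1448399} = \sqrt{-1446154} = i \sqrt{1446154}$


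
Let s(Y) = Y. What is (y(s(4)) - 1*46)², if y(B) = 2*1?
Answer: 1936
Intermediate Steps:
y(B) = 2
(y(s(4)) - 1*46)² = (2 - 1*46)² = (2 - 46)² = (-44)² = 1936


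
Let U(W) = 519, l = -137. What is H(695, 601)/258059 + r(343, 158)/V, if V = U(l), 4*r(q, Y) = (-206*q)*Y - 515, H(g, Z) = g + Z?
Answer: -960363865255/178576828 ≈ -5377.9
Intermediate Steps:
H(g, Z) = Z + g
r(q, Y) = -515/4 - 103*Y*q/2 (r(q, Y) = ((-206*q)*Y - 515)/4 = (-206*Y*q - 515)/4 = (-515 - 206*Y*q)/4 = -515/4 - 103*Y*q/2)
V = 519
H(695, 601)/258059 + r(343, 158)/V = (601 + 695)/258059 + (-515/4 - 103/2*158*343)/519 = 1296*(1/258059) + (-515/4 - 2790991)*(1/519) = 1296/258059 - 11164479/4*1/519 = 1296/258059 - 3721493/692 = -960363865255/178576828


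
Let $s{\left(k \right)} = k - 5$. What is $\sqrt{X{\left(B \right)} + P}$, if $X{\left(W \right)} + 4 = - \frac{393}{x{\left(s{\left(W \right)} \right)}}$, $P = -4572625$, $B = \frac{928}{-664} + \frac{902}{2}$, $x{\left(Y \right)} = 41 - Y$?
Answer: $\frac{14 i \sqrt{26180231841713}}{33499} \approx 2138.4 i$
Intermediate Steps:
$s{\left(k \right)} = -5 + k$ ($s{\left(k \right)} = k - 5 = -5 + k$)
$B = \frac{37317}{83}$ ($B = 928 \left(- \frac{1}{664}\right) + 902 \cdot \frac{1}{2} = - \frac{116}{83} + 451 = \frac{37317}{83} \approx 449.6$)
$X{\left(W \right)} = -4 - \frac{393}{46 - W}$ ($X{\left(W \right)} = -4 - \frac{393}{41 - \left(-5 + W\right)} = -4 - \frac{393}{46 - W}$)
$\sqrt{X{\left(B \right)} + P} = \sqrt{\frac{577 - \frac{149268}{83}}{-46 + \frac{37317}{83}} - 4572625} = \sqrt{\frac{577 - \frac{149268}{83}}{\frac{33499}{83}} - 4572625} = \sqrt{\frac{83}{33499} \left(- \frac{101377}{83}\right) - 4572625} = \sqrt{- \frac{101377}{33499} - 4572625} = \sqrt{- \frac{153178466252}{33499}} = \frac{14 i \sqrt{26180231841713}}{33499}$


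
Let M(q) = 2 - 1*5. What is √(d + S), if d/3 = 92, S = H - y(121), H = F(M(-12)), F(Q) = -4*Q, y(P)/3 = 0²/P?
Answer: 12*√2 ≈ 16.971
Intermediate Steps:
M(q) = -3 (M(q) = 2 - 5 = -3)
y(P) = 0 (y(P) = 3*(0²/P) = 3*(0/P) = 3*0 = 0)
H = 12 (H = -4*(-3) = 12)
S = 12 (S = 12 - 1*0 = 12 + 0 = 12)
d = 276 (d = 3*92 = 276)
√(d + S) = √(276 + 12) = √288 = 12*√2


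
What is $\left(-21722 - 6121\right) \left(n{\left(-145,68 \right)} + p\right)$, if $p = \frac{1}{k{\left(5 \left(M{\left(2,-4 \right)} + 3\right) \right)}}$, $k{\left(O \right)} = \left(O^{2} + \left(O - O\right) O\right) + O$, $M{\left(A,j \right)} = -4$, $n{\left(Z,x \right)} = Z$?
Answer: $\frac{80716857}{20} \approx 4.0358 \cdot 10^{6}$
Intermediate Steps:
$k{\left(O \right)} = O + O^{2}$ ($k{\left(O \right)} = \left(O^{2} + 0 O\right) + O = \left(O^{2} + 0\right) + O = O^{2} + O = O + O^{2}$)
$p = \frac{1}{20}$ ($p = \frac{1}{5 \left(-4 + 3\right) \left(1 + 5 \left(-4 + 3\right)\right)} = \frac{1}{5 \left(-1\right) \left(1 + 5 \left(-1\right)\right)} = \frac{1}{\left(-5\right) \left(1 - 5\right)} = \frac{1}{\left(-5\right) \left(-4\right)} = \frac{1}{20} \approx 0.05$)
$\left(-21722 - 6121\right) \left(n{\left(-145,68 \right)} + p\right) = \left(-21722 - 6121\right) \left(-145 + \frac{1}{20}\right) = \left(-27843\right) \left(- \frac{2899}{20}\right) = \frac{80716857}{20}$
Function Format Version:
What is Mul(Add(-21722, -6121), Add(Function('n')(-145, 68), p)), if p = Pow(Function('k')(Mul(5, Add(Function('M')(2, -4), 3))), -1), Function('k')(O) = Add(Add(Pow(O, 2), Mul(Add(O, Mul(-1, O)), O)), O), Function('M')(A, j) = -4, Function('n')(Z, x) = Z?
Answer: Rational(80716857, 20) ≈ 4.0358e+6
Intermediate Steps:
Function('k')(O) = Add(O, Pow(O, 2)) (Function('k')(O) = Add(Add(Pow(O, 2), Mul(0, O)), O) = Add(Add(Pow(O, 2), 0), O) = Add(Pow(O, 2), O) = Add(O, Pow(O, 2)))
p = Rational(1, 20) (p = Pow(Mul(Mul(5, Add(-4, 3)), Add(1, Mul(5, Add(-4, 3)))), -1) = Pow(Mul(Mul(5, -1), Add(1, Mul(5, -1))), -1) = Pow(Mul(-5, Add(1, -5)), -1) = Pow(Mul(-5, -4), -1) = Pow(20, -1) = Rational(1, 20) ≈ 0.050000)
Mul(Add(-21722, -6121), Add(Function('n')(-145, 68), p)) = Mul(Add(-21722, -6121), Add(-145, Rational(1, 20))) = Mul(-27843, Rational(-2899, 20)) = Rational(80716857, 20)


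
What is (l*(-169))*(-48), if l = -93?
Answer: -754416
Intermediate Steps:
(l*(-169))*(-48) = -93*(-169)*(-48) = 15717*(-48) = -754416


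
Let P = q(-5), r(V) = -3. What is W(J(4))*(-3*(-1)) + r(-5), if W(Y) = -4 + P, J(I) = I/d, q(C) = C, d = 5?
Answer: -30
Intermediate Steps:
P = -5
J(I) = I/5
W(Y) = -9 (W(Y) = -4 - 5 = -9)
W(J(4))*(-3*(-1)) + r(-5) = -(-27)*(-1) - 3 = -9*3 - 3 = -27 - 3 = -30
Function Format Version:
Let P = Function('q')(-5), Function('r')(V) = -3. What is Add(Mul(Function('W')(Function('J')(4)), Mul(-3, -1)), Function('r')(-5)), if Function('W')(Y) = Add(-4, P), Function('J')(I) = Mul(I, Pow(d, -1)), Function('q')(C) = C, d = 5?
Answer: -30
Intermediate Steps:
P = -5
Function('J')(I) = Mul(Rational(1, 5), I) (Function('J')(I) = Mul(I, Pow(5, -1)) = Mul(I, Rational(1, 5)) = Mul(Rational(1, 5), I))
Function('W')(Y) = -9 (Function('W')(Y) = Add(-4, -5) = -9)
Add(Mul(Function('W')(Function('J')(4)), Mul(-3, -1)), Function('r')(-5)) = Add(Mul(-9, Mul(-3, -1)), -3) = Add(Mul(-9, 3), -3) = Add(-27, -3) = -30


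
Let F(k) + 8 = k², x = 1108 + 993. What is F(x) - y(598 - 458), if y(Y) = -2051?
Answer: 4416244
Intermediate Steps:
x = 2101
F(k) = -8 + k²
F(x) - y(598 - 458) = (-8 + 2101²) - 1*(-2051) = (-8 + 4414201) + 2051 = 4414193 + 2051 = 4416244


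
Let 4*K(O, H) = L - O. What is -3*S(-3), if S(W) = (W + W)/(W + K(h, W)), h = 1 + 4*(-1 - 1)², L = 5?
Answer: -3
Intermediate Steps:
h = 17 (h = 1 + 4*(-2)² = 1 + 4*4 = 1 + 16 = 17)
K(O, H) = 5/4 - O/4 (K(O, H) = (5 - O)/4 = 5/4 - O/4)
S(W) = 2*W/(-3 + W) (S(W) = (W + W)/(W + (5/4 - ¼*17)) = (2*W)/(W + (5/4 - 17/4)) = (2*W)/(W - 3) = (2*W)/(-3 + W) = 2*W/(-3 + W))
-3*S(-3) = -6*(-3)/(-3 - 3) = -6*(-3)/(-6) = -6*(-3)*(-1)/6 = -3*1 = -3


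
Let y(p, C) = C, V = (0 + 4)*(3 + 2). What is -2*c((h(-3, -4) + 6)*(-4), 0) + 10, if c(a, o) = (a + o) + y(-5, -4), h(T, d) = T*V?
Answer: -414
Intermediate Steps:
V = 20 (V = 4*5 = 20)
h(T, d) = 20*T (h(T, d) = T*20 = 20*T)
c(a, o) = -4 + a + o (c(a, o) = (a + o) - 4 = -4 + a + o)
-2*c((h(-3, -4) + 6)*(-4), 0) + 10 = -2*(-4 + (20*(-3) + 6)*(-4) + 0) + 10 = -2*(-4 + (-60 + 6)*(-4) + 0) + 10 = -2*(-4 - 54*(-4) + 0) + 10 = -2*(-4 + 216 + 0) + 10 = -2*212 + 10 = -424 + 10 = -414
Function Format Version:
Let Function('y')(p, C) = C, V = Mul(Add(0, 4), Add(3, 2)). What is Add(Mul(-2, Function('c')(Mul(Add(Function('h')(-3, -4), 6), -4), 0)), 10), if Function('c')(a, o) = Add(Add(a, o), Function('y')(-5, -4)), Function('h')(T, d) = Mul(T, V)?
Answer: -414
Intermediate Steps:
V = 20 (V = Mul(4, 5) = 20)
Function('h')(T, d) = Mul(20, T) (Function('h')(T, d) = Mul(T, 20) = Mul(20, T))
Function('c')(a, o) = Add(-4, a, o) (Function('c')(a, o) = Add(Add(a, o), -4) = Add(-4, a, o))
Add(Mul(-2, Function('c')(Mul(Add(Function('h')(-3, -4), 6), -4), 0)), 10) = Add(Mul(-2, Add(-4, Mul(Add(Mul(20, -3), 6), -4), 0)), 10) = Add(Mul(-2, Add(-4, Mul(Add(-60, 6), -4), 0)), 10) = Add(Mul(-2, Add(-4, Mul(-54, -4), 0)), 10) = Add(Mul(-2, Add(-4, 216, 0)), 10) = Add(Mul(-2, 212), 10) = Add(-424, 10) = -414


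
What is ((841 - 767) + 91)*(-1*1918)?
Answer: -316470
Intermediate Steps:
((841 - 767) + 91)*(-1*1918) = (74 + 91)*(-1918) = 165*(-1918) = -316470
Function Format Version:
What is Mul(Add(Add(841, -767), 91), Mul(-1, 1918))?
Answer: -316470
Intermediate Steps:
Mul(Add(Add(841, -767), 91), Mul(-1, 1918)) = Mul(Add(74, 91), -1918) = Mul(165, -1918) = -316470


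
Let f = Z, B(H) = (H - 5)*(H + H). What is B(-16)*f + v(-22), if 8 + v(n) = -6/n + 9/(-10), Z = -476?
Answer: -35186869/110 ≈ -3.1988e+5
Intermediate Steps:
B(H) = 2*H*(-5 + H) (B(H) = (-5 + H)*(2*H) = 2*H*(-5 + H))
v(n) = -89/10 - 6/n (v(n) = -8 + (-6/n + 9/(-10)) = -8 + (-6/n + 9*(-⅒)) = -8 + (-6/n - 9/10) = -8 + (-9/10 - 6/n) = -89/10 - 6/n)
f = -476
B(-16)*f + v(-22) = (2*(-16)*(-5 - 16))*(-476) + (-89/10 - 6/(-22)) = (2*(-16)*(-21))*(-476) + (-89/10 - 6*(-1/22)) = 672*(-476) + (-89/10 + 3/11) = -319872 - 949/110 = -35186869/110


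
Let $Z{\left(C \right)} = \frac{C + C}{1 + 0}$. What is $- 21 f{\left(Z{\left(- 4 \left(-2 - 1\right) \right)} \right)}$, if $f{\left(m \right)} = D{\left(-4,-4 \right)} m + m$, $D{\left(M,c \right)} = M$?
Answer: $1512$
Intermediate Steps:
$Z{\left(C \right)} = 2 C$ ($Z{\left(C \right)} = \frac{2 C}{1} = 2 C 1 = 2 C$)
$f{\left(m \right)} = - 3 m$ ($f{\left(m \right)} = - 4 m + m = - 3 m$)
$- 21 f{\left(Z{\left(- 4 \left(-2 - 1\right) \right)} \right)} = - 21 \left(- 3 \cdot 2 \left(- 4 \left(-2 - 1\right)\right)\right) = - 21 \left(- 3 \cdot 2 \left(\left(-4\right) \left(-3\right)\right)\right) = - 21 \left(- 3 \cdot 2 \cdot 12\right) = - 21 \left(\left(-3\right) 24\right) = \left(-21\right) \left(-72\right) = 1512$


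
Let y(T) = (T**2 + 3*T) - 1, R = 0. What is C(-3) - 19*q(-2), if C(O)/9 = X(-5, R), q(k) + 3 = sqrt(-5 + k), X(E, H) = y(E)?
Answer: 138 - 19*I*sqrt(7) ≈ 138.0 - 50.269*I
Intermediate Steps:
y(T) = -1 + T**2 + 3*T
X(E, H) = -1 + E**2 + 3*E
q(k) = -3 + sqrt(-5 + k)
C(O) = 81 (C(O) = 9*(-1 + (-5)**2 + 3*(-5)) = 9*(-1 + 25 - 15) = 9*9 = 81)
C(-3) - 19*q(-2) = 81 - 19*(-3 + sqrt(-5 - 2)) = 81 - 19*(-3 + sqrt(-7)) = 81 - 19*(-3 + I*sqrt(7)) = 81 + (57 - 19*I*sqrt(7)) = 138 - 19*I*sqrt(7)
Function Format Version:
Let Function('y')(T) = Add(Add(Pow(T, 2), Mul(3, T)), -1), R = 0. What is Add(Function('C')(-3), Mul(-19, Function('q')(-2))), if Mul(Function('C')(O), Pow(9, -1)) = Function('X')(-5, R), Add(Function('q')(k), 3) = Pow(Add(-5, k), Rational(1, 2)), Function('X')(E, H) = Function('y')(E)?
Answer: Add(138, Mul(-19, I, Pow(7, Rational(1, 2)))) ≈ Add(138.00, Mul(-50.269, I))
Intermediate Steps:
Function('y')(T) = Add(-1, Pow(T, 2), Mul(3, T))
Function('X')(E, H) = Add(-1, Pow(E, 2), Mul(3, E))
Function('q')(k) = Add(-3, Pow(Add(-5, k), Rational(1, 2)))
Function('C')(O) = 81 (Function('C')(O) = Mul(9, Add(-1, Pow(-5, 2), Mul(3, -5))) = Mul(9, Add(-1, 25, -15)) = Mul(9, 9) = 81)
Add(Function('C')(-3), Mul(-19, Function('q')(-2))) = Add(81, Mul(-19, Add(-3, Pow(Add(-5, -2), Rational(1, 2))))) = Add(81, Mul(-19, Add(-3, Pow(-7, Rational(1, 2))))) = Add(81, Mul(-19, Add(-3, Mul(I, Pow(7, Rational(1, 2)))))) = Add(81, Add(57, Mul(-19, I, Pow(7, Rational(1, 2))))) = Add(138, Mul(-19, I, Pow(7, Rational(1, 2))))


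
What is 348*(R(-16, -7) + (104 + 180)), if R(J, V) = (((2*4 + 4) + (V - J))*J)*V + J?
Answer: 911760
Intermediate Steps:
R(J, V) = J + J*V*(12 + V - J) (R(J, V) = (((8 + 4) + (V - J))*J)*V + J = ((12 + (V - J))*J)*V + J = ((12 + V - J)*J)*V + J = (J*(12 + V - J))*V + J = J*V*(12 + V - J) + J = J + J*V*(12 + V - J))
348*(R(-16, -7) + (104 + 180)) = 348*(-16*(1 + (-7)² + 12*(-7) - 1*(-16)*(-7)) + (104 + 180)) = 348*(-16*(1 + 49 - 84 - 112) + 284) = 348*(-16*(-146) + 284) = 348*(2336 + 284) = 348*2620 = 911760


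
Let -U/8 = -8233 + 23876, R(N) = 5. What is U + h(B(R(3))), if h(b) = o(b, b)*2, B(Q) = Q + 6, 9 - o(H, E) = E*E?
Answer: -125368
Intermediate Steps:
o(H, E) = 9 - E² (o(H, E) = 9 - E*E = 9 - E²)
B(Q) = 6 + Q
U = -125144 (U = -8*(-8233 + 23876) = -8*15643 = -125144)
h(b) = 18 - 2*b² (h(b) = (9 - b²)*2 = 18 - 2*b²)
U + h(B(R(3))) = -125144 + (18 - 2*(6 + 5)²) = -125144 + (18 - 2*11²) = -125144 + (18 - 2*121) = -125144 + (18 - 242) = -125144 - 224 = -125368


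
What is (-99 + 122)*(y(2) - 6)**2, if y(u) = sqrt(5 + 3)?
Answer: 1012 - 552*sqrt(2) ≈ 231.35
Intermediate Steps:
y(u) = 2*sqrt(2) (y(u) = sqrt(8) = 2*sqrt(2))
(-99 + 122)*(y(2) - 6)**2 = (-99 + 122)*(2*sqrt(2) - 6)**2 = 23*(-6 + 2*sqrt(2))**2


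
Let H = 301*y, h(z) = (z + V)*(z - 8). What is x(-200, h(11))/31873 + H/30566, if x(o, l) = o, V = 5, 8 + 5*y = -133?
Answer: -1383287993/4871150590 ≈ -0.28398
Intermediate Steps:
y = -141/5 (y = -8/5 + (1/5)*(-133) = -8/5 - 133/5 = -141/5 ≈ -28.200)
h(z) = (-8 + z)*(5 + z) (h(z) = (z + 5)*(z - 8) = (5 + z)*(-8 + z) = (-8 + z)*(5 + z))
H = -42441/5 (H = 301*(-141/5) = -42441/5 ≈ -8488.2)
x(-200, h(11))/31873 + H/30566 = -200/31873 - 42441/5/30566 = -200*1/31873 - 42441/5*1/30566 = -200/31873 - 42441/152830 = -1383287993/4871150590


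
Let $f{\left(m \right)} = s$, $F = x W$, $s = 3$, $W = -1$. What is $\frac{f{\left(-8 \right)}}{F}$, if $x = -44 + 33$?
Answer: $\frac{3}{11} \approx 0.27273$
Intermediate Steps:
$x = -11$
$F = 11$ ($F = \left(-11\right) \left(-1\right) = 11$)
$f{\left(m \right)} = 3$
$\frac{f{\left(-8 \right)}}{F} = \frac{3}{11}$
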